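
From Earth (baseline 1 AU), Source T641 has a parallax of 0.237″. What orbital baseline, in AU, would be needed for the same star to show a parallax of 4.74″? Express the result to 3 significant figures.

Parallax scales linearly with baseline: p ∝ B, so B = p_target / p_Earth × 1 AU.
B = 4.74 / 0.237 = 20 AU.

20.0 AU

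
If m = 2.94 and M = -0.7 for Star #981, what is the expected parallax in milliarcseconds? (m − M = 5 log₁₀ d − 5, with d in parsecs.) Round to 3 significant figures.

m − M = 2.94 − (-0.7) = 3.64.
d = 10^((m−M)/5 + 1) = 10^1.728 = 53.456 pc.
p = 1/d = 1/53.456 = 0.018707 arcsec = 18.707 mas.

18.7 mas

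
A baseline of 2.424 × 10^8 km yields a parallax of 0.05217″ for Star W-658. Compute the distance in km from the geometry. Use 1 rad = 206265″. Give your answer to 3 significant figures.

θ = 0.05217″ = 0.05217/206265 = 2.5293 × 10^-7 rad.
d = B/θ = (2.424 × 10^8) / (2.5293 × 10^-7) = 9.5837 × 10^14 km.

9.58 × 10^14 km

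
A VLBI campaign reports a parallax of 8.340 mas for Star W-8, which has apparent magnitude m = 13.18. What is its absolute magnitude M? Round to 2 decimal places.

M = 7.79

d = 1/p = 1/0.008340″ = 119.9 pc.
m − M = 5 log₁₀(119.9) − 5 = 10.3941 − 5 = 5.3941.
M = m − (m − M) = 13.18 − 5.3941 = 7.79.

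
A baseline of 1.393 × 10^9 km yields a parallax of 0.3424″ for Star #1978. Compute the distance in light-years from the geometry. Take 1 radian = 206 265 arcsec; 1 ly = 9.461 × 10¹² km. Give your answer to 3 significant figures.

θ = 0.3424″ = 0.3424/206265 = 1.6600 × 10^-6 rad.
d = B/θ = (1.393 × 10^9) / (1.6600 × 10^-6) = 8.3916 × 10^14 km = (8.3916 × 10^14) / (9.461 × 10^12) ly = 88.697 ly.

88.7 ly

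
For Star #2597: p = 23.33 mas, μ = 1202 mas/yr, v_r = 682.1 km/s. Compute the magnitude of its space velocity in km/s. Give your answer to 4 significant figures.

724.5 km/s

d = 1/p = 1/0.02333″ = 42.863 pc.
μ = 1202 mas/yr = 1.202 ″/yr.
v_t = 4.740 μ d = 4.740 × 1.202 × 42.863 = 244.21 km/s.
v = √(v_r² + v_t²) = √(682.1² + 244.21²) = √524899 = 724.5 km/s.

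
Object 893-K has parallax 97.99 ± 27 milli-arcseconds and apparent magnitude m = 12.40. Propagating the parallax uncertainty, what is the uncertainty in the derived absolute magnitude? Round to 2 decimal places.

M = m − 5 log₁₀ d + 5 = m + 5 log₁₀ p + 5, so ∂M/∂p = 5/(p ln 10).
σ_M = (5/ln 10) · (σ_p/p) = 2.1715 × 27/97.99 = 2.1715 × 0.27554 = 0.59834.

σ_M = 0.60 mag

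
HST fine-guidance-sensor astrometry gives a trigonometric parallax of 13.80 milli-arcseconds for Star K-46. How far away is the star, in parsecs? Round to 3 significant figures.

p = 13.80 milli-arcseconds = 0.01380 arcsec.
d = 1/p = 1/0.01380 = 72.464 pc.

72.5 pc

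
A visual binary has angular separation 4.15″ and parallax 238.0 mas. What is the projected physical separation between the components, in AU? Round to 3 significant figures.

d = 1/p = 1/0.2380″ = 4.2017 pc.
At distance d (pc), an angle of θ arcsec spans θ·d AU: s = 4.15 × 4.2017 = 17.437 AU.

17.4 AU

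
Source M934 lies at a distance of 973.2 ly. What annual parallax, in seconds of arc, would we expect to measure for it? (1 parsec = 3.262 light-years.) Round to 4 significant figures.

d = 973.2 ly ÷ 3.262 = 298.34 pc.
p = 1/d = 1/298.34 = 0.0033519 arcsec.

0.003352 arcsec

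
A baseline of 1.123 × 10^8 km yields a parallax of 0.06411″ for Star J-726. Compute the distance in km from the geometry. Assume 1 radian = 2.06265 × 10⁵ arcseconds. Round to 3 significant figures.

3.61 × 10^14 km

θ = 0.06411″ = 0.06411/206265 = 3.1081 × 10^-7 rad.
d = B/θ = (1.123 × 10^8) / (3.1081 × 10^-7) = 3.6131 × 10^14 km.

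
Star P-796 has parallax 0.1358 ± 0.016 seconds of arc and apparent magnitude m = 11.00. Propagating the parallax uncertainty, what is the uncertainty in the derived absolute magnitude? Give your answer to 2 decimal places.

σ_M = 0.26 mag

M = m − 5 log₁₀ d + 5 = m + 5 log₁₀ p + 5, so ∂M/∂p = 5/(p ln 10).
σ_M = (5/ln 10) · (σ_p/p) = 2.1715 × 0.016/0.1358 = 2.1715 × 0.11782 = 0.25585.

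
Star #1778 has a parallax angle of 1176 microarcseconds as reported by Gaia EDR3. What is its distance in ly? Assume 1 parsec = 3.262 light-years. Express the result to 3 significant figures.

p = 1176 microarcseconds = 0.001176 arcsec.
d = 1/p = 1/0.001176 = 850.34 pc.
In light-years: 850.34 × 3.262 = 2773.8 ly.

2770 ly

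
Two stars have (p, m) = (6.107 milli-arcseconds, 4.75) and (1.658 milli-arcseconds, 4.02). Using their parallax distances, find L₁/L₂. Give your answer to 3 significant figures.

L₁/L₂ = 0.0376

d₁ = 1/p₁ = 1/0.006107″ = 163.75 pc; d₂ = 1/p₂ = 1/0.001658″ = 603.14 pc.
M₁ = m₁ − 5 log₁₀ d₁ + 5 = 4.75 − 11.0709 + 5 = -1.3209.
M₂ = 4.02 − 13.9021 + 5 = -4.8821.
L₁/L₂ = 10^(0.4(M₂ − M₁)) = 10^(0.4 × (-3.5612)) = 10^(-1.42448) = 0.037629.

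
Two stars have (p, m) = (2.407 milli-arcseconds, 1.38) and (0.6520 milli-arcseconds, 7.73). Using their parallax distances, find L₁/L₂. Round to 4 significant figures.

L₁/L₂ = 25.44

d₁ = 1/p₁ = 1/0.002407″ = 415.45 pc; d₂ = 1/p₂ = 1/0.0006520″ = 1533.7 pc.
M₁ = m₁ − 5 log₁₀ d₁ + 5 = 1.38 − 13.0926 + 5 = -6.7126.
M₂ = 7.73 − 15.9287 + 5 = -3.1987.
L₁/L₂ = 10^(0.4(M₂ − M₁)) = 10^(0.4 × 3.5139) = 10^1.40556 = 25.443.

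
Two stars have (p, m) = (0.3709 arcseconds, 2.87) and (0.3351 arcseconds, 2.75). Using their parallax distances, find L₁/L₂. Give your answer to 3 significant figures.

d₁ = 1/p₁ = 1/0.3709″ = 2.6961 pc; d₂ = 1/p₂ = 1/0.3351″ = 2.9842 pc.
M₁ = m₁ − 5 log₁₀ d₁ + 5 = 2.87 − 2.1537 + 5 = 5.7163.
M₂ = 2.75 − 2.3741 + 5 = 5.3759.
L₁/L₂ = 10^(0.4(M₂ − M₁)) = 10^(0.4 × (-0.3404)) = 10^(-0.13616) = 0.73087.

L₁/L₂ = 0.731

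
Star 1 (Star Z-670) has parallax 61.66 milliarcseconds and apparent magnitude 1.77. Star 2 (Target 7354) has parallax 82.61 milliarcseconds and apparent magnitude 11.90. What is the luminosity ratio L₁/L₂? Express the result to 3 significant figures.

L₁/L₂ = 20200

d₁ = 1/p₁ = 1/0.06166″ = 16.218 pc; d₂ = 1/p₂ = 1/0.08261″ = 12.105 pc.
M₁ = m₁ − 5 log₁₀ d₁ + 5 = 1.77 − 6.0500 + 5 = 0.7200.
M₂ = 11.90 − 5.4148 + 5 = 11.4852.
L₁/L₂ = 10^(0.4(M₂ − M₁)) = 10^(0.4 × 10.7652) = 10^4.30608 = 20234.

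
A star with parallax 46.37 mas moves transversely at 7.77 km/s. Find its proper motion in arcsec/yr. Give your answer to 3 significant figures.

d = 1/p = 1/0.04637″ = 21.566 pc.
μ = v_t / (4.74 d) = 7.77 / (4.74 × 21.566) = 7.77 / 102.22 = 0.076013 ″/yr.

0.0760 arcsec/yr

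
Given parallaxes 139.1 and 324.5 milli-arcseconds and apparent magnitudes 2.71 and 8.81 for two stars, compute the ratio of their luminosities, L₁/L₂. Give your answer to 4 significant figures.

d₁ = 1/p₁ = 1/0.1391″ = 7.1891 pc; d₂ = 1/p₂ = 1/0.3245″ = 3.0817 pc.
M₁ = m₁ − 5 log₁₀ d₁ + 5 = 2.71 − 4.2834 + 5 = 3.4266.
M₂ = 8.81 − 2.4440 + 5 = 11.3660.
L₁/L₂ = 10^(0.4(M₂ − M₁)) = 10^(0.4 × 7.9394) = 10^3.17576 = 1498.9.

L₁/L₂ = 1499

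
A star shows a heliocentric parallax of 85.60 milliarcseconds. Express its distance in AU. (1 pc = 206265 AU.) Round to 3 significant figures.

2.41 × 10^6 AU

p = 85.60 milliarcseconds = 0.08560 arcsec.
d = 1/p = 1/0.08560 = 11.682 pc.
In AU: 11.682 × 206265 = 2.4096 × 10^6 AU.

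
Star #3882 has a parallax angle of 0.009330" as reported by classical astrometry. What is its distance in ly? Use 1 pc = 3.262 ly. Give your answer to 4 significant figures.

349.6 ly

d = 1/p = 1/0.009330 = 107.18 pc.
In light-years: 107.18 × 3.262 = 349.62 ly.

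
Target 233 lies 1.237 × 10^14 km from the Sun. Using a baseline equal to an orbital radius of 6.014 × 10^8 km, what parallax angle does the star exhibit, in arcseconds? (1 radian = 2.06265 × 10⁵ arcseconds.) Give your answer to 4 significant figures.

1.003 arcsec

θ ≈ B/d = (6.014 × 10^8) / (1.237 × 10^14) = 4.8618 × 10^-6 rad.
In arcseconds: 4.8618 × 10^-6 × 206265 = 1.0028″.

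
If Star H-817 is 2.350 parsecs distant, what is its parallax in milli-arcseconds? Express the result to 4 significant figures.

425.5 mas

p = 1/d = 1/2.35 = 0.42553 arcsec.
= 0.42553 × 1000 = 425.53 mas.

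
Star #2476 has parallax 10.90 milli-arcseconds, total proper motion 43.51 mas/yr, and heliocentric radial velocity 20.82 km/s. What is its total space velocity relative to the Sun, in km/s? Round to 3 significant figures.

28.1 km/s

d = 1/p = 1/0.01090″ = 91.743 pc.
μ = 43.51 mas/yr = 0.04351 ″/yr.
v_t = 4.740 μ d = 4.740 × 0.04351 × 91.743 = 18.921 km/s.
v = √(v_r² + v_t²) = √(20.82² + 18.921²) = √791.477 = 28.133 km/s.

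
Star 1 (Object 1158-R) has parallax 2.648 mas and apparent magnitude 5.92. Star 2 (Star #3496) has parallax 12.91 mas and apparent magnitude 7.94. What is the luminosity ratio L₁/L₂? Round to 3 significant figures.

L₁/L₂ = 153

d₁ = 1/p₁ = 1/0.002648″ = 377.64 pc; d₂ = 1/p₂ = 1/0.01291″ = 77.459 pc.
M₁ = m₁ − 5 log₁₀ d₁ + 5 = 5.92 − 12.8854 + 5 = -1.9654.
M₂ = 7.94 − 9.4454 + 5 = 3.4946.
L₁/L₂ = 10^(0.4(M₂ − M₁)) = 10^(0.4 × 5.4600) = 10^2.18400 = 152.76.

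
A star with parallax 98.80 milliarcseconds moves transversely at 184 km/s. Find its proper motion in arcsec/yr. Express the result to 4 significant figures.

3.835 arcsec/yr

d = 1/p = 1/0.09880″ = 10.121 pc.
μ = v_t / (4.74 d) = 184 / (4.74 × 10.121) = 184 / 47.974 = 3.8354 ″/yr.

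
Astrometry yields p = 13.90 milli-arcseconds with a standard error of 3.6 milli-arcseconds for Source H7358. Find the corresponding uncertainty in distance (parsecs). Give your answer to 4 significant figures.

18.63 pc

d = 1/p, so σ_d = σ_p / p².
σ_d = 0.00360 / (0.01390)² = 0.00360 / 0.00019321 = 18.633 pc.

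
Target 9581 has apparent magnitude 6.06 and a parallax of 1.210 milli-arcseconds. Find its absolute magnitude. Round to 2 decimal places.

M = -3.53

d = 1/p = 1/0.001210″ = 826.45 pc.
m − M = 5 log₁₀(826.45) − 5 = 14.5861 − 5 = 9.5861.
M = m − (m − M) = 6.06 − 9.5861 = -3.53.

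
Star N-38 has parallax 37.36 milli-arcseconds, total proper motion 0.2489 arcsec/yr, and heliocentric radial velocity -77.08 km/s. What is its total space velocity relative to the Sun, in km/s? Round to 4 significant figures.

83.30 km/s

d = 1/p = 1/0.03736″ = 26.767 pc.
v_t = 4.740 μ d = 4.740 × 0.2489 × 26.767 = 31.579 km/s.
v = √(v_r² + v_t²) = √((-77.08)² + 31.579²) = √6938.56 = 83.298 km/s.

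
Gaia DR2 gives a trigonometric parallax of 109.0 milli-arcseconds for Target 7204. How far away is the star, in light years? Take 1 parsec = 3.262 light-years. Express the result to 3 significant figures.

29.9 light years

p = 109.0 milli-arcseconds = 0.1090 arcsec.
d = 1/p = 1/0.1090 = 9.1743 pc.
In light-years: 9.1743 × 3.262 = 29.927 ly.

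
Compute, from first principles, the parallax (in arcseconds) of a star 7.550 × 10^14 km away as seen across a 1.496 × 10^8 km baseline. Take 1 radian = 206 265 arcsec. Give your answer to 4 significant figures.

θ ≈ B/d = (1.496 × 10^8) / (7.550 × 10^14) = 1.9815 × 10^-7 rad.
In arcseconds: 1.9815 × 10^-7 × 206265 = 0.040871″.

0.04087 arcsec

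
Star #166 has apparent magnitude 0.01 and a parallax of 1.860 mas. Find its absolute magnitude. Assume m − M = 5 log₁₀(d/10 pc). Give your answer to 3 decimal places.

M = -8.642

d = 1/p = 1/0.001860″ = 537.63 pc.
m − M = 5 log₁₀(537.63) − 5 = 13.6524 − 5 = 8.6524.
M = m − (m − M) = 0.01 − 8.6524 = -8.642.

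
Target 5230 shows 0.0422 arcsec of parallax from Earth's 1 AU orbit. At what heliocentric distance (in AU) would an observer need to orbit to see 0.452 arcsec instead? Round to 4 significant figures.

Parallax scales linearly with baseline: p ∝ B, so B = p_target / p_Earth × 1 AU.
B = 0.452 / 0.0422 = 10.711 AU.

10.71 AU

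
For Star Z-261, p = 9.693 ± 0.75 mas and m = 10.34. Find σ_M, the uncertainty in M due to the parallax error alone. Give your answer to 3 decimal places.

σ_M = 0.168 mag

M = m − 5 log₁₀ d + 5 = m + 5 log₁₀ p + 5, so ∂M/∂p = 5/(p ln 10).
σ_M = (5/ln 10) · (σ_p/p) = 2.1715 × 0.75/9.693 = 2.1715 × 0.077375 = 0.16802.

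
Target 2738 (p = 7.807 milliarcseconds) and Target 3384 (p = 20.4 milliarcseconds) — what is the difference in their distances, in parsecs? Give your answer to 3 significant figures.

79.1 pc

d_A = 1/0.007807″ = 128.09 pc; d_B = 1/0.02040″ = 49.02 pc.
|d_B − d_A| = |49.02 − 128.09| = 79.07 pc.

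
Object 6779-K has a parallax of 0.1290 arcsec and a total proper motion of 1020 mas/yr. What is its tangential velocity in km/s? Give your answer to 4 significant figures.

37.48 km/s

d = 1/p = 1/0.1290″ = 7.7519 pc.
μ = 1020 mas/yr = 1.02 ″/yr.
v_t = 4.74 × μ × d = 4.74 × 1.02 × 7.7519 = 37.479 km/s.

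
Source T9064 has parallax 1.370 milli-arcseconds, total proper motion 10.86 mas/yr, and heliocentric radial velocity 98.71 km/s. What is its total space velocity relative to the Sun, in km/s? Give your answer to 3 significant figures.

106 km/s

d = 1/p = 1/0.001370″ = 729.93 pc.
μ = 10.86 mas/yr = 0.01086 ″/yr.
v_t = 4.740 μ d = 4.740 × 0.01086 × 729.93 = 37.574 km/s.
v = √(v_r² + v_t²) = √(98.71² + 37.574²) = √11155.5 = 105.62 km/s.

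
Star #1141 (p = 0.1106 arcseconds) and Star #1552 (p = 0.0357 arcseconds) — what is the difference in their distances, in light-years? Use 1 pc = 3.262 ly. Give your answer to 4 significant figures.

d_A = 1/0.1106″ = 9.0416 pc; d_B = 1/0.03570″ = 28.011 pc.
|d_B − d_A| = |28.011 − 9.0416| = 18.969 pc = 18.969 × 3.262 ly = 61.877 ly.

61.88 ly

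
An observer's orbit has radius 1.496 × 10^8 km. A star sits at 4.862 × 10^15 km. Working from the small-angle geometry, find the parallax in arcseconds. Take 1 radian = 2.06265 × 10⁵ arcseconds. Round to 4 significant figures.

0.006347 arcsec

θ ≈ B/d = (1.496 × 10^8) / (4.862 × 10^15) = 3.0769 × 10^-8 rad.
In arcseconds: 3.0769 × 10^-8 × 206265 = 0.0063466″.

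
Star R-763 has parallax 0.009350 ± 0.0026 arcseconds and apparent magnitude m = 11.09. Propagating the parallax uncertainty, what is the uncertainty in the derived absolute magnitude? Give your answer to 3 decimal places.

σ_M = 0.604 mag

M = m − 5 log₁₀ d + 5 = m + 5 log₁₀ p + 5, so ∂M/∂p = 5/(p ln 10).
σ_M = (5/ln 10) · (σ_p/p) = 2.1715 × 0.0026/0.009350 = 2.1715 × 0.27807 = 0.60383.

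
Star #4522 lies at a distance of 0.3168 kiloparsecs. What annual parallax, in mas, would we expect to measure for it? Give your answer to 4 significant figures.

d = 0.3168 kpc = 316.8 pc.
p = 1/d = 1/316.8 = 0.0031566 arcsec.
= 0.0031566 × 1000 = 3.1566 mas.

3.157 mas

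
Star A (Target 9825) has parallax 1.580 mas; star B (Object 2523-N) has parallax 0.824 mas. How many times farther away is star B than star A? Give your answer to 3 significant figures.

Since d = 1/p, d_B/d_A = p_A/p_B.
= 1.580 / 0.824 = 1.9175.

1.92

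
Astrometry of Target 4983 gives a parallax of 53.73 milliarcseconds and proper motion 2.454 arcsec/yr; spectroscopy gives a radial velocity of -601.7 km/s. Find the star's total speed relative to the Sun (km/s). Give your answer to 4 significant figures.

d = 1/p = 1/0.05373″ = 18.612 pc.
v_t = 4.740 μ d = 4.740 × 2.454 × 18.612 = 216.49 km/s.
v = √(v_r² + v_t²) = √((-601.7)² + 216.49²) = √408911 = 639.46 km/s.

639.5 km/s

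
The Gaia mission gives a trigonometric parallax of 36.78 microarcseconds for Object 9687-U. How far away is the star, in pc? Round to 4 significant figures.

p = 36.78 microarcseconds = 0.00003678 arcsec.
d = 1/p = 1/0.00003678 = 27189 pc.

27190 pc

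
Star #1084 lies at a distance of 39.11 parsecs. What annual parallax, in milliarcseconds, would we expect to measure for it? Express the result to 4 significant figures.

25.57 mas

p = 1/d = 1/39.11 = 0.025569 arcsec.
= 0.025569 × 1000 = 25.569 mas.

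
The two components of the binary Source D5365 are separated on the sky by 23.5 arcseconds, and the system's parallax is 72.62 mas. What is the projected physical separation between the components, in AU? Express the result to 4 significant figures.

323.6 AU

d = 1/p = 1/0.07262″ = 13.77 pc.
At distance d (pc), an angle of θ arcsec spans θ·d AU: s = 23.5 × 13.77 = 323.6 AU.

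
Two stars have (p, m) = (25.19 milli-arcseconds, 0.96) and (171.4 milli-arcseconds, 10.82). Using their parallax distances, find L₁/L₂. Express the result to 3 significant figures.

L₁/L₂ = 407000

d₁ = 1/p₁ = 1/0.02519″ = 39.698 pc; d₂ = 1/p₂ = 1/0.1714″ = 5.8343 pc.
M₁ = m₁ − 5 log₁₀ d₁ + 5 = 0.96 − 7.9938 + 5 = -2.0338.
M₂ = 10.82 − 3.8299 + 5 = 11.9901.
L₁/L₂ = 10^(0.4(M₂ − M₁)) = 10^(0.4 × 14.0239) = 10^5.60956 = 4.0697 × 10^5.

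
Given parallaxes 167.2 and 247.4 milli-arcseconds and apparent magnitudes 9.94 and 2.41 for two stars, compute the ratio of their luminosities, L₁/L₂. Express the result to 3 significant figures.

d₁ = 1/p₁ = 1/0.1672″ = 5.9809 pc; d₂ = 1/p₂ = 1/0.2474″ = 4.042 pc.
M₁ = m₁ − 5 log₁₀ d₁ + 5 = 9.94 − 3.8838 + 5 = 11.0562.
M₂ = 2.41 − 3.0330 + 5 = 4.3770.
L₁/L₂ = 10^(0.4(M₂ − M₁)) = 10^(0.4 × (-6.6792)) = 10^(-2.67168) = 0.0021297.

L₁/L₂ = 0.00213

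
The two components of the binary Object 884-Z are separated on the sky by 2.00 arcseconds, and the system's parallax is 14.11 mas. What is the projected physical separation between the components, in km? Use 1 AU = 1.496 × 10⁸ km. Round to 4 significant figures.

d = 1/p = 1/0.01411″ = 70.872 pc.
At distance d (pc), an angle of θ arcsec spans θ·d AU: s = 2.00 × 70.872 = 141.74 AU.
= 141.74 × 1.496 × 10⁸ km = 2.1204 × 10^10 km.

2.120 × 10^10 km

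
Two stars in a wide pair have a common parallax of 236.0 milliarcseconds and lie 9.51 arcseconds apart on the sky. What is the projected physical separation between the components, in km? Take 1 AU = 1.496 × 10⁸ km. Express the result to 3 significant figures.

6.03 × 10^9 km

d = 1/p = 1/0.2360″ = 4.2373 pc.
At distance d (pc), an angle of θ arcsec spans θ·d AU: s = 9.51 × 4.2373 = 40.297 AU.
= 40.297 × 1.496 × 10⁸ km = 6.0284 × 10^9 km.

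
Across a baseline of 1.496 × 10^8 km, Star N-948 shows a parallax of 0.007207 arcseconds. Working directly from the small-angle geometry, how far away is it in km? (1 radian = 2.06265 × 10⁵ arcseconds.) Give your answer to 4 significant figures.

θ = 0.007207″ = 0.007207/206265 = 3.4940 × 10^-8 rad.
d = B/θ = (1.496 × 10^8) / (3.4940 × 10^-8) = 4.2816 × 10^15 km.

4.282 × 10^15 km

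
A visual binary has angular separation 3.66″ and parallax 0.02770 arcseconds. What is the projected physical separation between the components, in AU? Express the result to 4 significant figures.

132.1 AU

d = 1/p = 1/0.02770″ = 36.101 pc.
At distance d (pc), an angle of θ arcsec spans θ·d AU: s = 3.66 × 36.101 = 132.13 AU.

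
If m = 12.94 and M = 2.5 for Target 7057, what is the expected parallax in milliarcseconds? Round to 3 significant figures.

m − M = 12.94 − 2.5 = 10.44.
d = 10^((m−M)/5 + 1) = 10^3.088 = 1224.6 pc.
p = 1/d = 1/1224.6 = 0.00081659 arcsec = 0.81659 mas.

0.817 mas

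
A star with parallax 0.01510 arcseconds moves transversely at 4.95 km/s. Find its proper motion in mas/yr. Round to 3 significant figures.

15.8 mas/yr

d = 1/p = 1/0.01510″ = 66.225 pc.
μ = v_t / (4.74 d) = 4.95 / (4.74 × 66.225) = 4.95 / 313.91 = 0.015769 ″/yr = 15.769 mas/yr.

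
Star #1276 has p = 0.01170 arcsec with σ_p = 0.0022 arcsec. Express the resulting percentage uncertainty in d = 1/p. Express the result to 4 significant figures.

For d = 1/p, |σ_d/d| = |σ_p/p|.
σ_p/p = 0.0022 / 0.01170 = 0.18803 = 18.803%.

18.80%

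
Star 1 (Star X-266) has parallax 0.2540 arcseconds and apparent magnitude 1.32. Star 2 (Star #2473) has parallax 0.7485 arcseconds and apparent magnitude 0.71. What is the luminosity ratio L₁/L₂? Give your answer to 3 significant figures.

L₁/L₂ = 4.95

d₁ = 1/p₁ = 1/0.2540″ = 3.937 pc; d₂ = 1/p₂ = 1/0.7485″ = 1.336 pc.
M₁ = m₁ − 5 log₁₀ d₁ + 5 = 1.32 − 2.9758 + 5 = 3.3442.
M₂ = 0.71 − 0.6290 + 5 = 5.0810.
L₁/L₂ = 10^(0.4(M₂ − M₁)) = 10^(0.4 × 1.7368) = 10^0.69472 = 4.9513.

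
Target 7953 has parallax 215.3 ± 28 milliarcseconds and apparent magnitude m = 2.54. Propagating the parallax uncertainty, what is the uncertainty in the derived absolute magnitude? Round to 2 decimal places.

σ_M = 0.28 mag

M = m − 5 log₁₀ d + 5 = m + 5 log₁₀ p + 5, so ∂M/∂p = 5/(p ln 10).
σ_M = (5/ln 10) · (σ_p/p) = 2.1715 × 28/215.3 = 2.1715 × 0.13005 = 0.2824.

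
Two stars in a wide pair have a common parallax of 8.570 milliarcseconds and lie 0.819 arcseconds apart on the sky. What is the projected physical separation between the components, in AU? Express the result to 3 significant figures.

d = 1/p = 1/0.008570″ = 116.69 pc.
At distance d (pc), an angle of θ arcsec spans θ·d AU: s = 0.819 × 116.69 = 95.569 AU.

95.6 AU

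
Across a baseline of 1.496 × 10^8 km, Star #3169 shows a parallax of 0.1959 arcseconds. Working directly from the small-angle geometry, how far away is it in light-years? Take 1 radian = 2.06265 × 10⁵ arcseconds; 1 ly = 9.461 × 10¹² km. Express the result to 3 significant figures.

16.6 ly

θ = 0.1959″ = 0.1959/206265 = 9.4975 × 10^-7 rad.
d = B/θ = (1.496 × 10^8) / (9.4975 × 10^-7) = 1.5752 × 10^14 km = (1.5752 × 10^14) / (9.461 × 10^12) ly = 16.649 ly.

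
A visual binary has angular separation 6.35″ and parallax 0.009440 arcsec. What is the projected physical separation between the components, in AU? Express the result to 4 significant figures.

d = 1/p = 1/0.009440″ = 105.93 pc.
At distance d (pc), an angle of θ arcsec spans θ·d AU: s = 6.35 × 105.93 = 672.66 AU.

672.7 AU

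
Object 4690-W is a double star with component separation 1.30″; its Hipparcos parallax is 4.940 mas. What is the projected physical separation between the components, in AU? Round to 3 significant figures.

d = 1/p = 1/0.004940″ = 202.43 pc.
At distance d (pc), an angle of θ arcsec spans θ·d AU: s = 1.30 × 202.43 = 263.16 AU.

263 AU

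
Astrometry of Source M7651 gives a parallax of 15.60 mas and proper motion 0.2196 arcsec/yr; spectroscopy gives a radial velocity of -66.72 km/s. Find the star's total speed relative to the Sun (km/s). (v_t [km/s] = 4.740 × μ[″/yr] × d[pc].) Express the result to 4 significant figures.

94.36 km/s

d = 1/p = 1/0.01560″ = 64.103 pc.
v_t = 4.740 μ d = 4.740 × 0.2196 × 64.103 = 66.725 km/s.
v = √(v_r² + v_t²) = √((-66.72)² + 66.725²) = √8903.78 = 94.36 km/s.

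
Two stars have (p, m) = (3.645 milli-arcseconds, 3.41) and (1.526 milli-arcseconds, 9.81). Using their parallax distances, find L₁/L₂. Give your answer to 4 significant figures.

d₁ = 1/p₁ = 1/0.003645″ = 274.35 pc; d₂ = 1/p₂ = 1/0.001526″ = 655.31 pc.
M₁ = m₁ − 5 log₁₀ d₁ + 5 = 3.41 − 12.1915 + 5 = -3.7815.
M₂ = 9.81 − 14.0822 + 5 = 0.7278.
L₁/L₂ = 10^(0.4(M₂ − M₁)) = 10^(0.4 × 4.5093) = 10^1.80372 = 63.639.

L₁/L₂ = 63.64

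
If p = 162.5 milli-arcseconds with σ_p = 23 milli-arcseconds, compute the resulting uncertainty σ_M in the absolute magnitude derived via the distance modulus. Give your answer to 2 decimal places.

σ_M = 0.31 mag

M = m − 5 log₁₀ d + 5 = m + 5 log₁₀ p + 5, so ∂M/∂p = 5/(p ln 10).
σ_M = (5/ln 10) · (σ_p/p) = 2.1715 × 23/162.5 = 2.1715 × 0.14154 = 0.30735.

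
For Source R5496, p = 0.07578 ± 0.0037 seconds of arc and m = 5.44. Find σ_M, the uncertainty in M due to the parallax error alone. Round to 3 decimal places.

M = m − 5 log₁₀ d + 5 = m + 5 log₁₀ p + 5, so ∂M/∂p = 5/(p ln 10).
σ_M = (5/ln 10) · (σ_p/p) = 2.1715 × 0.0037/0.07578 = 2.1715 × 0.048826 = 0.10603.

σ_M = 0.106 mag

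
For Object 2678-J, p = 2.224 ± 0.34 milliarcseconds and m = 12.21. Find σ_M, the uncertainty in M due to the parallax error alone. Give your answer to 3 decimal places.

M = m − 5 log₁₀ d + 5 = m + 5 log₁₀ p + 5, so ∂M/∂p = 5/(p ln 10).
σ_M = (5/ln 10) · (σ_p/p) = 2.1715 × 0.34/2.224 = 2.1715 × 0.15288 = 0.33198.

σ_M = 0.332 mag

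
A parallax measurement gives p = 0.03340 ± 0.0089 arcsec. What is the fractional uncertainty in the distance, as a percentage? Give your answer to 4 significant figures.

For d = 1/p, |σ_d/d| = |σ_p/p|.
σ_p/p = 0.0089 / 0.03340 = 0.26647 = 26.647%.

26.65%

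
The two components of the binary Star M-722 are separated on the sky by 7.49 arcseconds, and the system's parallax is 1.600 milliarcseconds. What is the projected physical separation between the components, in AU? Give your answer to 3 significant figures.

4680 AU

d = 1/p = 1/0.001600″ = 625 pc.
At distance d (pc), an angle of θ arcsec spans θ·d AU: s = 7.49 × 625 = 4681.3 AU.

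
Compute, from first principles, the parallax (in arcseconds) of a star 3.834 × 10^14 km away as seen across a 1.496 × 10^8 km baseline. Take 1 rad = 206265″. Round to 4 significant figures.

0.08048 arcsec

θ ≈ B/d = (1.496 × 10^8) / (3.834 × 10^14) = 3.9019 × 10^-7 rad.
In arcseconds: 3.9019 × 10^-7 × 206265 = 0.080483″.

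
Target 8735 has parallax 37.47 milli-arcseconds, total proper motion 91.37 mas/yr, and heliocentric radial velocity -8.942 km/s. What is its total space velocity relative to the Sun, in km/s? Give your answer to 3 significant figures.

d = 1/p = 1/0.03747″ = 26.688 pc.
μ = 91.37 mas/yr = 0.09137 ″/yr.
v_t = 4.740 μ d = 4.740 × 0.09137 × 26.688 = 11.558 km/s.
v = √(v_r² + v_t²) = √((-8.942)² + 11.558²) = √213.547 = 14.613 km/s.

14.6 km/s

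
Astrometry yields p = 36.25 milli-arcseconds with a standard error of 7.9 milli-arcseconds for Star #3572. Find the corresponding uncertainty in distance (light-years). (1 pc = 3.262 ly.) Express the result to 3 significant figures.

d = 1/p, so σ_d = σ_p / p².
σ_d = 0.00790 / (0.03625)² = 0.00790 / 0.0013141 = 6.0117 pc = 6.0117 × 3.262 ly = 19.61 ly.

19.6 ly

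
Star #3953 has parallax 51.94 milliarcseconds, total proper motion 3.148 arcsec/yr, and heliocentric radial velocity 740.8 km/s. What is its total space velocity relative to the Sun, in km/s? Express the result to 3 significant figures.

d = 1/p = 1/0.05194″ = 19.253 pc.
v_t = 4.740 μ d = 4.740 × 3.148 × 19.253 = 287.28 km/s.
v = √(v_r² + v_t²) = √(740.8² + 287.28²) = √631314 = 794.55 km/s.

795 km/s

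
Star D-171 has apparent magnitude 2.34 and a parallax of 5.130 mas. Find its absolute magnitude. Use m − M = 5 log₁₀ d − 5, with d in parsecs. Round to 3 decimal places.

d = 1/p = 1/0.005130″ = 194.93 pc.
m − M = 5 log₁₀(194.93) − 5 = 11.4494 − 5 = 6.4494.
M = m − (m − M) = 2.34 − 6.4494 = -4.109.

M = -4.109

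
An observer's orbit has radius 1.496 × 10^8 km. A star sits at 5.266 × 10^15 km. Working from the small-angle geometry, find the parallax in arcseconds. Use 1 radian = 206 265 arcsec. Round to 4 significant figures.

θ ≈ B/d = (1.496 × 10^8) / (5.266 × 10^15) = 2.8409 × 10^-8 rad.
In arcseconds: 2.8409 × 10^-8 × 206265 = 0.0058598″.

0.005860 arcsec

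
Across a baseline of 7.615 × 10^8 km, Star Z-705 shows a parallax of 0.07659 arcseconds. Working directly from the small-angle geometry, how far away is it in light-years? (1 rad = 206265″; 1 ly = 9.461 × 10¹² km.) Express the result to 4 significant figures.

θ = 0.07659″ = 0.07659/206265 = 3.7132 × 10^-7 rad.
d = B/θ = (7.615 × 10^8) / (3.7132 × 10^-7) = 2.0508 × 10^15 km = (2.0508 × 10^15) / (9.461 × 10^12) ly = 216.76 ly.

216.8 ly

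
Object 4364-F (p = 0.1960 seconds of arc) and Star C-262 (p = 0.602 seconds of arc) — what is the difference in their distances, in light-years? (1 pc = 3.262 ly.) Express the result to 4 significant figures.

d_A = 1/0.1960″ = 5.102 pc; d_B = 1/0.6020″ = 1.6611 pc.
|d_B − d_A| = |1.6611 − 5.102| = 3.4409 pc = 3.4409 × 3.262 ly = 11.224 ly.

11.22 ly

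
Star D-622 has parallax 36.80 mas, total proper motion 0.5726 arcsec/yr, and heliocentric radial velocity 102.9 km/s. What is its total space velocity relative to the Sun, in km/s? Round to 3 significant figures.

d = 1/p = 1/0.03680″ = 27.174 pc.
v_t = 4.740 μ d = 4.740 × 0.5726 × 27.174 = 73.754 km/s.
v = √(v_r² + v_t²) = √(102.9² + 73.754²) = √16028.1 = 126.6 km/s.

127 km/s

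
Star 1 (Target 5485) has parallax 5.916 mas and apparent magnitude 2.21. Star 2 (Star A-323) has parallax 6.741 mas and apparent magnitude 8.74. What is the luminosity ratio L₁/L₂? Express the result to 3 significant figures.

L₁/L₂ = 531

d₁ = 1/p₁ = 1/0.005916″ = 169.03 pc; d₂ = 1/p₂ = 1/0.006741″ = 148.35 pc.
M₁ = m₁ − 5 log₁₀ d₁ + 5 = 2.21 − 11.1398 + 5 = -3.9298.
M₂ = 8.74 − 10.8564 + 5 = 2.8836.
L₁/L₂ = 10^(0.4(M₂ − M₁)) = 10^(0.4 × 6.8134) = 10^2.72536 = 531.32.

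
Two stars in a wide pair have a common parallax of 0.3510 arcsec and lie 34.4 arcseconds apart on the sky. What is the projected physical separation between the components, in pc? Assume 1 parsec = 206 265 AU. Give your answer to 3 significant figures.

0.000475 pc

d = 1/p = 1/0.3510″ = 2.849 pc.
At distance d (pc), an angle of θ arcsec spans θ·d AU: s = 34.4 × 2.849 = 98.006 AU.
= 98.006 / 206265 = 0.00047515 pc.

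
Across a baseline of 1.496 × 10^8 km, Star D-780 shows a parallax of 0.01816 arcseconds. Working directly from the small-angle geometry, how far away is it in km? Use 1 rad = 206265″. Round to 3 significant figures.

1.70 × 10^15 km

θ = 0.01816″ = 0.01816/206265 = 8.8042 × 10^-8 rad.
d = B/θ = (1.496 × 10^8) / (8.8042 × 10^-8) = 1.6992 × 10^15 km.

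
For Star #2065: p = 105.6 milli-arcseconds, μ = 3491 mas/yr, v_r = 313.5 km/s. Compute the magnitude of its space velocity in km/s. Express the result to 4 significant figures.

d = 1/p = 1/0.1056″ = 9.4697 pc.
μ = 3491 mas/yr = 3.491 ″/yr.
v_t = 4.740 μ d = 4.740 × 3.491 × 9.4697 = 156.7 km/s.
v = √(v_r² + v_t²) = √(313.5² + 156.7²) = √122837 = 350.48 km/s.

350.5 km/s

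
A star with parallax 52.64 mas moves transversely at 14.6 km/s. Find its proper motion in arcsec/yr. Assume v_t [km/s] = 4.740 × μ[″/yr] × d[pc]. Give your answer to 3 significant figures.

0.162 arcsec/yr

d = 1/p = 1/0.05264″ = 18.997 pc.
μ = v_t / (4.74 d) = 14.6 / (4.74 × 18.997) = 14.6 / 90.046 = 0.16214 ″/yr.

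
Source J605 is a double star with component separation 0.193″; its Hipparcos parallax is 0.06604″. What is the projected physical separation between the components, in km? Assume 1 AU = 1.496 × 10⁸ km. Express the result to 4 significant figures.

4.372 × 10^8 km

d = 1/p = 1/0.06604″ = 15.142 pc.
At distance d (pc), an angle of θ arcsec spans θ·d AU: s = 0.193 × 15.142 = 2.9224 AU.
= 2.9224 × 1.496 × 10⁸ km = 4.3719 × 10^8 km.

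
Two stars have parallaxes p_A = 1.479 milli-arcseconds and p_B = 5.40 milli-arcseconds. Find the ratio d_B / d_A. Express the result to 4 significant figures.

0.2739

Since d = 1/p, d_B/d_A = p_A/p_B.
= 1.479 / 5.40 = 0.27389.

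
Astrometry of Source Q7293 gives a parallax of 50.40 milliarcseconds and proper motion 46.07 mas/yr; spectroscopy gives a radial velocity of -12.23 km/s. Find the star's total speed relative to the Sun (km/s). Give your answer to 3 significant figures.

d = 1/p = 1/0.05040″ = 19.841 pc.
μ = 46.07 mas/yr = 0.04607 ″/yr.
v_t = 4.740 μ d = 4.740 × 0.04607 × 19.841 = 4.3327 km/s.
v = √(v_r² + v_t²) = √((-12.23)² + 4.3327²) = √168.345 = 12.975 km/s.

13.0 km/s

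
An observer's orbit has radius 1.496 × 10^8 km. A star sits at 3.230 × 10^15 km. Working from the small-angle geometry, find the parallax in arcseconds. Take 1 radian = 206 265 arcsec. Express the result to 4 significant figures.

θ ≈ B/d = (1.496 × 10^8) / (3.230 × 10^15) = 4.6316 × 10^-8 rad.
In arcseconds: 4.6316 × 10^-8 × 206265 = 0.0095534″.

0.009553 arcsec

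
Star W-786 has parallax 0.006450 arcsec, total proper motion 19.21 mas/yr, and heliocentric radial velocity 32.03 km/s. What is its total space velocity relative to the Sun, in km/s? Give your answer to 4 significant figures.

d = 1/p = 1/0.006450″ = 155.04 pc.
μ = 19.21 mas/yr = 0.01921 ″/yr.
v_t = 4.740 μ d = 4.740 × 0.01921 × 155.04 = 14.117 km/s.
v = √(v_r² + v_t²) = √(32.03² + 14.117²) = √1225.21 = 35.003 km/s.

35.00 km/s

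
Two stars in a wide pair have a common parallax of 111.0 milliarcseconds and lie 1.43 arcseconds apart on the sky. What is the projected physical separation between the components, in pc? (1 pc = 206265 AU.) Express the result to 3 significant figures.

6.25 × 10^-5 pc

d = 1/p = 1/0.1110″ = 9.009 pc.
At distance d (pc), an angle of θ arcsec spans θ·d AU: s = 1.43 × 9.009 = 12.883 AU.
= 12.883 / 206265 = 6.2458 × 10^-5 pc.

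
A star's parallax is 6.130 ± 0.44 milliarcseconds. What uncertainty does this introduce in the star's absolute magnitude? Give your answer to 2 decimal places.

M = m − 5 log₁₀ d + 5 = m + 5 log₁₀ p + 5, so ∂M/∂p = 5/(p ln 10).
σ_M = (5/ln 10) · (σ_p/p) = 2.1715 × 0.44/6.130 = 2.1715 × 0.071778 = 0.15587.

σ_M = 0.16 mag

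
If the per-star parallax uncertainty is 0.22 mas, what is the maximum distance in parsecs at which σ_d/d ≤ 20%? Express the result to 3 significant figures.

909 pc

σ_d/d = σ_p/p, so the condition is σ_p/p ≤ 0.20, i.e. p ≥ σ_p/0.20.
p_min = 0.22/0.20 = 1.1 mas = 0.0011 arcsec.
d_max = 1/p_min = 1/0.0011 = 909.09 pc.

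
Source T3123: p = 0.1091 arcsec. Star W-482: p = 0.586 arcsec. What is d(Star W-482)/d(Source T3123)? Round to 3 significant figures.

Since d = 1/p, d_B/d_A = p_A/p_B.
= 0.1091 / 0.586 = 0.18618.

0.186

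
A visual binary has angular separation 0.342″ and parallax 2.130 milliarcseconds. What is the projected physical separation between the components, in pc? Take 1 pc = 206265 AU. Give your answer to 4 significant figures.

d = 1/p = 1/0.002130″ = 469.48 pc.
At distance d (pc), an angle of θ arcsec spans θ·d AU: s = 0.342 × 469.48 = 160.56 AU.
= 160.56 / 206265 = 0.00077842 pc.

0.0007784 pc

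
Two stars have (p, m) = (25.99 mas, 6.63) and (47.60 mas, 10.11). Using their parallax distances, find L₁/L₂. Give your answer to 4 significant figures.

L₁/L₂ = 82.72

d₁ = 1/p₁ = 1/0.02599″ = 38.476 pc; d₂ = 1/p₂ = 1/0.04760″ = 21.008 pc.
M₁ = m₁ − 5 log₁₀ d₁ + 5 = 6.63 − 7.9259 + 5 = 3.7041.
M₂ = 10.11 − 6.6119 + 5 = 8.4981.
L₁/L₂ = 10^(0.4(M₂ − M₁)) = 10^(0.4 × 4.7940) = 10^1.91760 = 82.718.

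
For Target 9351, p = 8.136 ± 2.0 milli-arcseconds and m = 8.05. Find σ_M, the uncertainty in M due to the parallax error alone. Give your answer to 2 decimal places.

M = m − 5 log₁₀ d + 5 = m + 5 log₁₀ p + 5, so ∂M/∂p = 5/(p ln 10).
σ_M = (5/ln 10) · (σ_p/p) = 2.1715 × 2.0/8.136 = 2.1715 × 0.24582 = 0.5338.

σ_M = 0.53 mag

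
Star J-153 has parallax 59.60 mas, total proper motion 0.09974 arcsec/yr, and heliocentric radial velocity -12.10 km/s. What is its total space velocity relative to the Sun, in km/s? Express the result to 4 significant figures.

d = 1/p = 1/0.05960″ = 16.779 pc.
v_t = 4.740 μ d = 4.740 × 0.09974 × 16.779 = 7.9326 km/s.
v = √(v_r² + v_t²) = √((-12.10)² + 7.9326²) = √209.336 = 14.468 km/s.

14.47 km/s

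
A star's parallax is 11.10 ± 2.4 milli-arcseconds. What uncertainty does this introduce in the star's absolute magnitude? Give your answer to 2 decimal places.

σ_M = 0.47 mag

M = m − 5 log₁₀ d + 5 = m + 5 log₁₀ p + 5, so ∂M/∂p = 5/(p ln 10).
σ_M = (5/ln 10) · (σ_p/p) = 2.1715 × 2.4/11.10 = 2.1715 × 0.21622 = 0.46952.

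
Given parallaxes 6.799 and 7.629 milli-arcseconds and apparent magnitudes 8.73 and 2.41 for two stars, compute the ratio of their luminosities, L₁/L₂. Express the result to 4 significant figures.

L₁/L₂ = 0.003733

d₁ = 1/p₁ = 1/0.006799″ = 147.08 pc; d₂ = 1/p₂ = 1/0.007629″ = 131.08 pc.
M₁ = m₁ − 5 log₁₀ d₁ + 5 = 8.73 − 10.8378 + 5 = 2.8922.
M₂ = 2.41 − 10.5877 + 5 = -3.1777.
L₁/L₂ = 10^(0.4(M₂ − M₁)) = 10^(0.4 × (-6.0699)) = 10^(-2.42796) = 0.0037328.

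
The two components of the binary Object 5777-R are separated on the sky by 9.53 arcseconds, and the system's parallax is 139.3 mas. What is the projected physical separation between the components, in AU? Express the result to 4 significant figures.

d = 1/p = 1/0.1393″ = 7.1788 pc.
At distance d (pc), an angle of θ arcsec spans θ·d AU: s = 9.53 × 7.1788 = 68.414 AU.

68.41 AU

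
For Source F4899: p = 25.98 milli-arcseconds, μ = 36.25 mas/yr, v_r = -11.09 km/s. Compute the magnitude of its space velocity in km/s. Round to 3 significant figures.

12.9 km/s

d = 1/p = 1/0.02598″ = 38.491 pc.
μ = 36.25 mas/yr = 0.03625 ″/yr.
v_t = 4.740 μ d = 4.740 × 0.03625 × 38.491 = 6.6137 km/s.
v = √(v_r² + v_t²) = √((-11.09)² + 6.6137²) = √166.729 = 12.912 km/s.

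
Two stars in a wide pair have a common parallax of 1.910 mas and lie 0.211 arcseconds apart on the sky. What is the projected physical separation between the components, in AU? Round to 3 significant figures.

d = 1/p = 1/0.001910″ = 523.56 pc.
At distance d (pc), an angle of θ arcsec spans θ·d AU: s = 0.211 × 523.56 = 110.47 AU.

110 AU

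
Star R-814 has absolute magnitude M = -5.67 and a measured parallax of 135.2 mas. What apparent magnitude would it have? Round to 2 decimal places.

d = 1/p = 1/0.1352″ = 7.3964 pc.
m − M = 5 log₁₀ d − 5 = 5 log₁₀(7.3964) − 5 = 4.3451 − 5 = -0.6549.
m = M + (m − M) = -5.67 + (-0.6549) = -6.32.

m = -6.32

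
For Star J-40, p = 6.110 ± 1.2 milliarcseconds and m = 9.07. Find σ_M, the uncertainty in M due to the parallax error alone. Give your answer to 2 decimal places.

σ_M = 0.43 mag

M = m − 5 log₁₀ d + 5 = m + 5 log₁₀ p + 5, so ∂M/∂p = 5/(p ln 10).
σ_M = (5/ln 10) · (σ_p/p) = 2.1715 × 1.2/6.110 = 2.1715 × 0.1964 = 0.42648.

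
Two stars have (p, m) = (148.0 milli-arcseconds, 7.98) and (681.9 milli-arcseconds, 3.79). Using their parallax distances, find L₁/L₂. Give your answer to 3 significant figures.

L₁/L₂ = 0.448

d₁ = 1/p₁ = 1/0.1480″ = 6.7568 pc; d₂ = 1/p₂ = 1/0.6819″ = 1.4665 pc.
M₁ = m₁ − 5 log₁₀ d₁ + 5 = 7.98 − 4.1487 + 5 = 8.8313.
M₂ = 3.79 − 0.8314 + 5 = 7.9586.
L₁/L₂ = 10^(0.4(M₂ − M₁)) = 10^(0.4 × (-0.8727)) = 10^(-0.34908) = 0.44763.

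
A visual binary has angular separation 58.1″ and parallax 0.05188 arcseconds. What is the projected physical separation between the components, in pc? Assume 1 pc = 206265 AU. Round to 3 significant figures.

d = 1/p = 1/0.05188″ = 19.275 pc.
At distance d (pc), an angle of θ arcsec spans θ·d AU: s = 58.1 × 19.275 = 1119.9 AU.
= 1119.9 / 206265 = 0.0054294 pc.

0.00543 pc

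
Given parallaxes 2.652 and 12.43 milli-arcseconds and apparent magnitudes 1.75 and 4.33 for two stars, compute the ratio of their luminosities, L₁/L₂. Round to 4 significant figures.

d₁ = 1/p₁ = 1/0.002652″ = 377.07 pc; d₂ = 1/p₂ = 1/0.01243″ = 80.451 pc.
M₁ = m₁ − 5 log₁₀ d₁ + 5 = 1.75 − 12.8821 + 5 = -6.1321.
M₂ = 4.33 − 9.5277 + 5 = -0.1977.
L₁/L₂ = 10^(0.4(M₂ − M₁)) = 10^(0.4 × 5.9344) = 10^2.37376 = 236.46.

L₁/L₂ = 236.5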